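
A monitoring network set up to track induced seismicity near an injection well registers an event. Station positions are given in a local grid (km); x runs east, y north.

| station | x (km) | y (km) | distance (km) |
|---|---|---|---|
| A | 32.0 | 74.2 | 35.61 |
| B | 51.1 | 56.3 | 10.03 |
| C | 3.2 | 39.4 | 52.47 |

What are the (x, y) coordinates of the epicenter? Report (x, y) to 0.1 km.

Circle about each station: (x − 32.0)² + (y − 74.2)² = 35.61²; (x − 51.1)² + (y − 56.3)² = 10.03²; (x − 3.2)² + (y − 39.4)² = 52.47².
Subtracting pairs of circle equations eliminates x²+y² and gives linear equations (the radical axes):
38.2 x − 35.8 y = 418.73
-57.6 x − 69.6 y = -6452.07
Solving the 2×2 system: x ≈ 55.1, y ≈ 47.1 km.

x ≈ 55.1 km, y ≈ 47.1 km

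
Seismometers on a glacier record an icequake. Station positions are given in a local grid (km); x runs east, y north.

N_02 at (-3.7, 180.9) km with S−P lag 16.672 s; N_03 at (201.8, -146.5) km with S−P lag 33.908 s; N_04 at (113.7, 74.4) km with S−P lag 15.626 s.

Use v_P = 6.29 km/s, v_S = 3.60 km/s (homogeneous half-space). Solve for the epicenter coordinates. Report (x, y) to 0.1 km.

-13.5 km east, 40.9 km north

Distance from S−P lag: d = Δt · v_P v_S / (v_P − v_S) = Δt · (6.29·3.60)/(6.29−3.60) ≈ 8.4178·Δt.
So d_N_02 = 140.34, d_N_03 = 285.43, d_N_04 = 131.54 km.
Circle about each station: (x + 3.7)² + (y − 180.9)² = 140.34²; (x − 201.8)² + (y + 146.5)² = 285.43²; (x − 113.7)² + (y − 74.4)² = 131.54².
Subtracting pairs of circle equations eliminates x²+y² and gives linear equations (the radical axes):
411.0 x − 654.8 y = -32327.98
234.8 x − 213.0 y = -11882.91
Solving the 2×2 system: x ≈ -13.5, y ≈ 40.9 km.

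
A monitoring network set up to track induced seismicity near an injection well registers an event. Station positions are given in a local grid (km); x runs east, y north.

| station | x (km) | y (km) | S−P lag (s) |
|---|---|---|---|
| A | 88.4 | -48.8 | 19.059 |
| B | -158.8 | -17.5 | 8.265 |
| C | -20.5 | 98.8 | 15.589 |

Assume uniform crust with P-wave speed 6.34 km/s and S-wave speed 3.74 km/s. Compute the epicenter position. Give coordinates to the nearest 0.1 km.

x ≈ -84.2 km, y ≈ -28.3 km

Distance from S−P lag: d = Δt · v_P v_S / (v_P − v_S) = Δt · (6.34·3.74)/(6.34−3.74) ≈ 9.1198·Δt.
So d_A = 173.82, d_B = 75.38, d_C = 142.17 km.
Circle about each station: (x − 88.4)² + (y + 48.8)² = 173.82²; (x + 158.8)² + (y + 17.5)² = 75.38²; (x + 20.5)² + (y − 98.8)² = 142.17².
Subtracting the A equation from the B and C equations removes the quadratic terms:
-494.4 x + 62.6 y = 39858.94
-217.8 x + 295.2 y = 9986.77
Solving the 2×2 system: x ≈ -84.2, y ≈ -28.3 km.
Check against A (with the unrounded x, y): √((x − 88.4)²+(y + 48.8)²) = 173.82 ≈ 173.82 km. ✓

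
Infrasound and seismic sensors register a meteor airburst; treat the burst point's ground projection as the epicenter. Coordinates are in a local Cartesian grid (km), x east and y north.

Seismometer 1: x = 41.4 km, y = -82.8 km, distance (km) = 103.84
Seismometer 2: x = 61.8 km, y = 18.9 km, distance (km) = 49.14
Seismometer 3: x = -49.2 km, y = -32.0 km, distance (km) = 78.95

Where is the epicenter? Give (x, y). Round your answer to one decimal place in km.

(12.7, 17.0)

Circle about each station: (x − 41.4)² + (y + 82.8)² = 103.84²; (x − 61.8)² + (y − 18.9)² = 49.14²; (x + 49.2)² + (y + 32.0)² = 78.95².
Subtracting the Seismometer 1 equation from the Seismometer 2 and Seismometer 3 equations removes the quadratic terms:
40.8 x + 203.4 y = 3974.66
-181.2 x + 101.6 y = -575.52
Solving the 2×2 system: x ≈ 12.7, y ≈ 17.0 km.
Check against Seismometer 1 (with the unrounded x, y): √((x − 41.4)²+(y + 82.8)²) = 103.84 ≈ 103.84 km. ✓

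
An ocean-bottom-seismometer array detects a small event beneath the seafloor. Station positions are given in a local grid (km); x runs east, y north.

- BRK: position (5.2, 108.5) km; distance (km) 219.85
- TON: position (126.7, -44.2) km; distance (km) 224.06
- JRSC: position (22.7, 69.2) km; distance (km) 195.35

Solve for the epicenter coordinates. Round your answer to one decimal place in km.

x ≈ -93.0 km, y ≈ -88.2 km

Circle about each station: (x − 5.2)² + (y − 108.5)² = 219.85²; (x − 126.7)² + (y + 44.2)² = 224.06²; (x − 22.7)² + (y − 69.2)² = 195.35².
Subtracting the BRK equation from the TON and JRSC equations removes the quadratic terms:
243.0 x − 305.4 y = 4338.38
35.0 x − 78.6 y = 3677.04
Solving the 2×2 system: x ≈ -93.0, y ≈ -88.2 km.
Check against BRK (with the unrounded x, y): √((x − 5.2)²+(y − 108.5)²) = 219.82 ≈ 219.85 km. ✓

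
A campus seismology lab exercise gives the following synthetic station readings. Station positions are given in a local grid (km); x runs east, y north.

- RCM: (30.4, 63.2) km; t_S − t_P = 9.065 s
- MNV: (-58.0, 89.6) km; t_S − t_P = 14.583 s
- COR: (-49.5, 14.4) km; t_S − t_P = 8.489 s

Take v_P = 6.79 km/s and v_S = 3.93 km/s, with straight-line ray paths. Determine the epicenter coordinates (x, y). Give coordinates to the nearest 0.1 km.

x ≈ 21.4 km, y ≈ -20.9 km

Distance from S−P lag: d = Δt · v_P v_S / (v_P − v_S) = Δt · (6.79·3.93)/(6.79−3.93) ≈ 9.3303·Δt.
So d_RCM = 84.58, d_MNV = 136.06, d_COR = 79.21 km.
Circle about each station: (x − 30.4)² + (y − 63.2)² = 84.58²; (x + 58.0)² + (y − 89.6)² = 136.06²; (x + 49.5)² + (y − 14.4)² = 79.21².
Subtracting the RCM equation from the MNV and COR equations removes the quadratic terms:
-176.8 x + 52.8 y = -4884.79
-159.8 x − 97.6 y = -1381.24
Solving the 2×2 system: x ≈ 21.4, y ≈ -20.9 km.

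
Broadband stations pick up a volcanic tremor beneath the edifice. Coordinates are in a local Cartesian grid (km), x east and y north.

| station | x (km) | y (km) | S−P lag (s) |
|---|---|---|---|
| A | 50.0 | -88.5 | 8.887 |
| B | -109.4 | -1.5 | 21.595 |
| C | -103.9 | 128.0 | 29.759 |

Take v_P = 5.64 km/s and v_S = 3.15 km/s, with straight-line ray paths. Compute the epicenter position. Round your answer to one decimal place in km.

42.8 km east, -25.5 km north

Distance from S−P lag: d = Δt · v_P v_S / (v_P − v_S) = Δt · (5.64·3.15)/(5.64−3.15) ≈ 7.1349·Δt.
So d_A = 63.41, d_B = 154.08, d_C = 212.33 km.
Circle about each station: (x − 50.0)² + (y + 88.5)² = 63.41²; (x + 109.4)² + (y + 1.5)² = 154.08²; (x + 103.9)² + (y − 128.0)² = 212.33².
Subtracting the A equation from the B and C equations removes the quadratic terms:
-318.8 x + 174.0 y = -18081.46
-307.8 x + 433.0 y = -24216.24
Solving the 2×2 system: x ≈ 42.8, y ≈ -25.5 km.
Check against A (with the unrounded x, y): √((x − 50.0)²+(y + 88.5)²) = 63.41 ≈ 63.41 km. ✓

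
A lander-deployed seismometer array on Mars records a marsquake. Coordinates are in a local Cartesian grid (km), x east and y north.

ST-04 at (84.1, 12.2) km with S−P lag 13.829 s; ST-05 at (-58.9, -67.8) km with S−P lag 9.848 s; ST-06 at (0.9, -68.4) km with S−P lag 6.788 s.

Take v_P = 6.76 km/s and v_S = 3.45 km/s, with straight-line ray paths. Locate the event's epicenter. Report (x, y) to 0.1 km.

Distance from S−P lag: d = Δt · v_P v_S / (v_P − v_S) = Δt · (6.76·3.45)/(6.76−3.45) ≈ 7.0459·Δt.
So d_ST-04 = 97.44, d_ST-05 = 69.39, d_ST-06 = 47.83 km.
Circle about each station: (x − 84.1)² + (y − 12.2)² = 97.44²; (x + 58.9)² + (y + 67.8)² = 69.39²; (x − 0.9)² + (y + 68.4)² = 47.83².
Subtracting the ST-04 equation from the ST-05 and ST-06 equations removes the quadratic terms:
-286.0 x − 160.0 y = 5523.98
-166.4 x − 161.2 y = 4664.56
Solving the 2×2 system: x ≈ -7.4, y ≈ -21.3 km.

-7.4 km east, -21.3 km north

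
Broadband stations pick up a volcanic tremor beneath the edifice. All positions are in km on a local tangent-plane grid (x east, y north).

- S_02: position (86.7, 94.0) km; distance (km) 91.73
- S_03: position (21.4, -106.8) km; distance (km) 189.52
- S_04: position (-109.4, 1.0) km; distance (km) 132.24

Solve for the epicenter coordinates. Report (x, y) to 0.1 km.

(-4.1, 81.0)

Circle about each station: (x − 86.7)² + (y − 94.0)² = 91.73²; (x − 21.4)² + (y + 106.8)² = 189.52²; (x + 109.4)² + (y − 1.0)² = 132.24².
Subtracting pairs of circle equations eliminates x²+y² and gives linear equations (the radical axes):
-130.6 x − 401.6 y = -31992.13
-392.2 x − 186.0 y = -13456.55
Solving the 2×2 system: x ≈ -4.1, y ≈ 81.0 km.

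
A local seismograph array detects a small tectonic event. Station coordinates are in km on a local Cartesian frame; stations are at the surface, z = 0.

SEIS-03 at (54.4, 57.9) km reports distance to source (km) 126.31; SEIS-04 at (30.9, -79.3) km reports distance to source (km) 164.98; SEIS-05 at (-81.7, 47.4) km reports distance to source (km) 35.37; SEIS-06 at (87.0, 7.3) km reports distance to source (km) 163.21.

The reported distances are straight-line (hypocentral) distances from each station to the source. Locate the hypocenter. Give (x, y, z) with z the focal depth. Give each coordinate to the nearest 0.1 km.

Each station gives a sphere (x−x_i)² + (y−y_i)² + z² = d_i² (stations at z=0).
Subtracting the SEIS-03 sphere from SEIS-04 and SEIS-05: z² cancels, leaving linear equations in x and y:
-47.0 x − 274.4 y = -10332.65
-272.2 x − 21.0 y = 17313.06
Solving: x ≈ -67.400, y ≈ 49.200 km (keep extra digits for the depth step; rounded: -67.4, 49.2).
Then from the SEIS-03 sphere: z² = 126.31² − (x − 54.4)² − (y − 57.9)² with x = -67.400, y = 49.200, so z ≈ 32.300 ≈ 32.3 km.
Check against SEIS-06 (with the unrounded solution): distance 163.21 ≈ 163.21 km. ✓

(-67.4, 49.2, 32.3)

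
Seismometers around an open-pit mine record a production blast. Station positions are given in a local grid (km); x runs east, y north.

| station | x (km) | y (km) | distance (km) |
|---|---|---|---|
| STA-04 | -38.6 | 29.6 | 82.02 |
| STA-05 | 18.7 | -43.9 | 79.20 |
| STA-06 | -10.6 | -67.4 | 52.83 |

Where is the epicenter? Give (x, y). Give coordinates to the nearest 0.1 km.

-60.3 km east, -49.5 km north

Circle about each station: (x + 38.6)² + (y − 29.6)² = 82.02²; (x − 18.7)² + (y + 43.9)² = 79.20²; (x + 10.6)² + (y + 67.4)² = 52.83².
Subtracting pairs of circle equations eliminates x²+y² and gives linear equations (the radical axes):
114.6 x − 147.0 y = 365.42
56.0 x − 194.0 y = 6225.27
Solving the 2×2 system: x ≈ -60.3, y ≈ -49.5 km.
Check against STA-04 (with the unrounded x, y): √((x + 38.6)²+(y − 29.6)²) = 82.02 ≈ 82.02 km. ✓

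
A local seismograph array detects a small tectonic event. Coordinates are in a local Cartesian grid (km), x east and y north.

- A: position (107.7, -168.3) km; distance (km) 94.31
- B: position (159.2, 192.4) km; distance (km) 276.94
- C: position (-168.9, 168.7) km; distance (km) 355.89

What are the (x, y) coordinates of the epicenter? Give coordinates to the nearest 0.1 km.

(89.8, -75.7)

Circle about each station: (x − 107.7)² + (y + 168.3)² = 94.31²; (x − 159.2)² + (y − 192.4)² = 276.94²; (x + 168.9)² + (y − 168.7)² = 355.89².
Subtracting the A equation from the B and C equations removes the quadratic terms:
103.0 x + 721.4 y = -45363.17
-553.2 x + 674.0 y = -100700.60
Solving the 2×2 system: x ≈ 89.8, y ≈ -75.7 km.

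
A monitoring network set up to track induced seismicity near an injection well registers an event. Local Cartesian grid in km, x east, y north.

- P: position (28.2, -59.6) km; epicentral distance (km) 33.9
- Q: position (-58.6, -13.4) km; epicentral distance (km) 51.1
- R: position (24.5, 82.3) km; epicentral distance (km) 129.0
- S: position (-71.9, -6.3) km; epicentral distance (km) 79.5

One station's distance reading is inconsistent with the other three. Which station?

Q

Solve using three stations at a time. Using P, R, S (subtract circle equations pairwise → linear system) gives (x, y) ≈ (-1.9, -44.0).
Distances from that point to each station vs reported:
  P: calculated 33.9 vs reported 33.9 → residual 0.0 km
  Q: calculated 64.4 vs reported 51.1 → residual 13.3 km
  R: calculated 129.0 vs reported 129.0 → residual 0.0 km
  S: calculated 79.5 vs reported 79.5 → residual 0.0 km
P, R, S are mutually consistent (residuals ≈ 0); Q is off by 13.3 km.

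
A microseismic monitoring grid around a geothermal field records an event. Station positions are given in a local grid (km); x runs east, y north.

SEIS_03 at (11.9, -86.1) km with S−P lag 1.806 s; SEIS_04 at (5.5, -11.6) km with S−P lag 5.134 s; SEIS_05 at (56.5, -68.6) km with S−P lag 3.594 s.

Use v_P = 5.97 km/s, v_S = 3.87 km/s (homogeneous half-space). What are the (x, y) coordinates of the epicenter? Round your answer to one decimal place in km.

Distance from S−P lag: d = Δt · v_P v_S / (v_P − v_S) = Δt · (5.97·3.87)/(5.97−3.87) ≈ 11.0019·Δt.
So d_SEIS_03 = 19.87, d_SEIS_04 = 56.48, d_SEIS_05 = 39.54 km.
Circle about each station: (x − 11.9)² + (y + 86.1)² = 19.87²; (x − 5.5)² + (y + 11.6)² = 56.48²; (x − 56.5)² + (y + 68.6)² = 39.54².
Subtracting pairs of circle equations eliminates x²+y² and gives linear equations (the radical axes):
-12.8 x + 149.0 y = -10185.18
89.2 x + 35.0 y = -825.20
Solving the 2×2 system: x ≈ 17.0, y ≈ -66.9 km.

17.0 km east, -66.9 km north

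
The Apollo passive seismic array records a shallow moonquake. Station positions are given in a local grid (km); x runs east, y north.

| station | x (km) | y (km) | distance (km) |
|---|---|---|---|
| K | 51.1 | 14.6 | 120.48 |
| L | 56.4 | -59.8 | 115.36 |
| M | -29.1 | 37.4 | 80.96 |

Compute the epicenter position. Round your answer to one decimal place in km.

x ≈ -57.0 km, y ≈ -38.6 km

Circle about each station: (x − 51.1)² + (y − 14.6)² = 120.48²; (x − 56.4)² + (y + 59.8)² = 115.36²; (x + 29.1)² + (y − 37.4)² = 80.96².
Subtracting the K equation from the L and M equations removes the quadratic terms:
10.6 x − 148.8 y = 5140.13
-160.4 x + 45.6 y = 7382.11
Solving the 2×2 system: x ≈ -57.0, y ≈ -38.6 km.
Check against K (with the unrounded x, y): √((x − 51.1)²+(y − 14.6)²) = 120.48 ≈ 120.48 km. ✓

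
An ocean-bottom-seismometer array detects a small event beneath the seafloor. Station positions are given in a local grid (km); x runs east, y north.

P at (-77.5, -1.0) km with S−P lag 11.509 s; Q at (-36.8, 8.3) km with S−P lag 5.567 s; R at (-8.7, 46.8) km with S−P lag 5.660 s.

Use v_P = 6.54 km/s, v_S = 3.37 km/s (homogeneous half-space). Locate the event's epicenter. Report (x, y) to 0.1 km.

Distance from S−P lag: d = Δt · v_P v_S / (v_P − v_S) = Δt · (6.54·3.37)/(6.54−3.37) ≈ 6.9526·Δt.
So d_P = 80.02, d_Q = 38.71, d_R = 39.35 km.
Circle about each station: (x + 77.5)² + (y + 1.0)² = 80.02²; (x + 36.8)² + (y − 8.3)² = 38.71²; (x + 8.7)² + (y − 46.8)² = 39.35².
Subtracting the P equation from the Q and R equations removes the quadratic terms:
81.4 x + 18.6 y = 320.62
137.6 x + 95.6 y = 1113.46
Solving the 2×2 system: x ≈ 1.9, y ≈ 8.9 km.

x ≈ 1.9 km, y ≈ 8.9 km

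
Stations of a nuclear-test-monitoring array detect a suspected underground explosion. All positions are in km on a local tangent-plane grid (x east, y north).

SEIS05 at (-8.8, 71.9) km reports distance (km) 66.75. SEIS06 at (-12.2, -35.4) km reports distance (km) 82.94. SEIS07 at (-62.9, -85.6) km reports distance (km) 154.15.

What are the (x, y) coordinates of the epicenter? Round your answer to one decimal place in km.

Circle about each station: (x + 8.8)² + (y − 71.9)² = 66.75²; (x + 12.2)² + (y + 35.4)² = 82.94²; (x + 62.9)² + (y + 85.6)² = 154.15².
Subtracting the SEIS05 equation from the SEIS06 and SEIS07 equations removes the quadratic terms:
-6.8 x − 214.6 y = -6268.53
-108.2 x − 315.0 y = -13269.94
Solving the 2×2 system: x ≈ 41.4, y ≈ 27.9 km.
Check against SEIS05 (with the unrounded x, y): √((x + 8.8)²+(y − 71.9)²) = 66.77 ≈ 66.75 km. ✓

41.4 km east, 27.9 km north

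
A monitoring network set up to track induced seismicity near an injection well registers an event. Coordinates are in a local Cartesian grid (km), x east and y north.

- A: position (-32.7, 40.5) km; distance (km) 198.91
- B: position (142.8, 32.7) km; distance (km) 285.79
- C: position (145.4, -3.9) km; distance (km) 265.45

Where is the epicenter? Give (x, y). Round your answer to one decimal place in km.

-73.4 km east, -154.2 km north

Circle about each station: (x + 32.7)² + (y − 40.5)² = 198.91²; (x − 142.8)² + (y − 32.7)² = 285.79²; (x − 145.4)² + (y + 3.9)² = 265.45².
Subtracting pairs of circle equations eliminates x²+y² and gives linear equations (the radical axes):
351.0 x − 15.6 y = -23359.15
356.2 x − 88.8 y = -12451.68
Solving the 2×2 system: x ≈ -73.4, y ≈ -154.2 km.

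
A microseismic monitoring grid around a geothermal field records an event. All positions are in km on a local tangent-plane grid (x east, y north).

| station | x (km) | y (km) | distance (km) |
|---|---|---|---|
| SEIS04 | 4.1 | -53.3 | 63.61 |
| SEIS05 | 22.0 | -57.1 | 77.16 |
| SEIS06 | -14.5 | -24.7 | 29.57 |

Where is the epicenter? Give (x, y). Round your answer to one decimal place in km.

x ≈ -28.2 km, y ≈ 1.5 km

Circle about each station: (x − 4.1)² + (y + 53.3)² = 63.61²; (x − 22.0)² + (y + 57.1)² = 77.16²; (x + 14.5)² + (y + 24.7)² = 29.57².
Subtracting the SEIS04 equation from the SEIS05 and SEIS06 equations removes the quadratic terms:
35.8 x − 7.6 y = -1020.72
-37.2 x + 57.2 y = 1134.49
Solving the 2×2 system: x ≈ -28.2, y ≈ 1.5 km.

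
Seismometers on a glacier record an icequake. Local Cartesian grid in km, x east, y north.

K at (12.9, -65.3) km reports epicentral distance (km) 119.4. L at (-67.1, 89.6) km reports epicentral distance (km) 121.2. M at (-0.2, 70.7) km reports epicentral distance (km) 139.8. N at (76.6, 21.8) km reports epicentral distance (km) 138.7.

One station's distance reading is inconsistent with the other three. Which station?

N

Solve using three stations at a time. Using K, L, M (subtract circle equations pairwise → linear system) gives (x, y) ≈ (-100.2, -27.0).
Distances from that point to each station vs reported:
  K: calculated 119.4 vs reported 119.4 → residual 0.0 km
  L: calculated 121.2 vs reported 121.2 → residual 0.0 km
  M: calculated 139.8 vs reported 139.8 → residual 0.0 km
  N: calculated 183.4 vs reported 138.7 → residual 44.7 km
K, L, M are mutually consistent (residuals ≈ 0); N is off by 44.7 km.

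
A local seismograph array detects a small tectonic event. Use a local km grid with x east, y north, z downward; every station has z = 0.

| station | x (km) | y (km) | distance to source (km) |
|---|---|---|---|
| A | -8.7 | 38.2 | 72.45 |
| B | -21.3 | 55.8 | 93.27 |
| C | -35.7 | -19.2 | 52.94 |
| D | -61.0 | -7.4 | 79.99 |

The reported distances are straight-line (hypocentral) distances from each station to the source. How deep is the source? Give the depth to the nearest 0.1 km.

10.4 km

Each station gives a sphere (x−x_i)² + (y−y_i)² + z² = d_i² (stations at z=0).
Subtracting the A sphere from B and C: z² cancels, leaving linear equations in x and y:
-25.2 x + 35.2 y = -1417.89
-54.0 x − 114.8 y = 2554.56
Solving: x ≈ 15.198, y ≈ -29.401 km (keep extra digits for the depth step; rounded: 15.2, -29.4).
Then from the A sphere: z² = 72.45² − (x + 8.7)² − (y − 38.2)² with x = 15.198, y = -29.401, so z ≈ 10.392 ≈ 10.4 km.
Check against D (with the unrounded solution): distance 79.99 ≈ 79.99 km. ✓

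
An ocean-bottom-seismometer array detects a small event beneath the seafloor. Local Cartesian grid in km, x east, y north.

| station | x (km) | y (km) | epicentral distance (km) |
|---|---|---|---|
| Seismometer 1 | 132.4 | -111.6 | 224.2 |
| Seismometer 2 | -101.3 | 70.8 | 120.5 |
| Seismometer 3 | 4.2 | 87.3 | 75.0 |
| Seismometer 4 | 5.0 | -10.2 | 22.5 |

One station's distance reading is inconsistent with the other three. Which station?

Seismometer 1

Solve using three stations at a time. Using Seismometer 2, Seismometer 3, Seismometer 4 (subtract circle equations pairwise → linear system) gives (x, y) ≈ (4.0, 12.3).
Distances from that point to each station vs reported:
  Seismometer 1: calculated 178.4 vs reported 224.2 → residual 45.8 km
  Seismometer 2: calculated 120.5 vs reported 120.5 → residual 0.0 km
  Seismometer 3: calculated 75.0 vs reported 75.0 → residual 0.0 km
  Seismometer 4: calculated 22.5 vs reported 22.5 → residual 0.0 km
Seismometer 2, Seismometer 3, Seismometer 4 are mutually consistent (residuals ≈ 0); Seismometer 1 is off by 45.8 km.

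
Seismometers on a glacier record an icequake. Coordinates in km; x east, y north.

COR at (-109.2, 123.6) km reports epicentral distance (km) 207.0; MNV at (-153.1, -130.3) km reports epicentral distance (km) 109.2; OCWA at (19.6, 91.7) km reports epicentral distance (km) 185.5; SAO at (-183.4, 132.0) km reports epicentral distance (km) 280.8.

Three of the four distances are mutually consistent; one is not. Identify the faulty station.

SAO

Solve using three stations at a time. Using COR, MNV, OCWA (subtract circle equations pairwise → linear system) gives (x, y) ≈ (-57.8, -76.9).
Distances from that point to each station vs reported:
  COR: calculated 207.0 vs reported 207.0 → residual 0.0 km
  MNV: calculated 109.3 vs reported 109.2 → residual 0.1 km
  OCWA: calculated 185.5 vs reported 185.5 → residual 0.0 km
  SAO: calculated 243.8 vs reported 280.8 → residual 37.0 km
COR, MNV, OCWA are mutually consistent (residuals ≈ 0); SAO is off by 37.0 km.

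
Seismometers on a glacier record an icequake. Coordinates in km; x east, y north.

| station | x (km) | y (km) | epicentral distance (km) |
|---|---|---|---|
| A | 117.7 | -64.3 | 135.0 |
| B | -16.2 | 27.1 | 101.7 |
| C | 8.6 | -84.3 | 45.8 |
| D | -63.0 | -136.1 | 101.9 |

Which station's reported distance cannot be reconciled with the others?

Solve using three stations at a time. Using A, C, D (subtract circle equations pairwise → linear system) gives (x, y) ≈ (-16.0, -45.7).
Distances from that point to each station vs reported:
  A: calculated 135.0 vs reported 135.0 → residual 0.0 km
  B: calculated 72.8 vs reported 101.7 → residual 28.9 km
  C: calculated 45.8 vs reported 45.8 → residual 0.0 km
  D: calculated 101.9 vs reported 101.9 → residual 0.0 km
A, C, D are mutually consistent (residuals ≈ 0); B is off by 28.9 km.

B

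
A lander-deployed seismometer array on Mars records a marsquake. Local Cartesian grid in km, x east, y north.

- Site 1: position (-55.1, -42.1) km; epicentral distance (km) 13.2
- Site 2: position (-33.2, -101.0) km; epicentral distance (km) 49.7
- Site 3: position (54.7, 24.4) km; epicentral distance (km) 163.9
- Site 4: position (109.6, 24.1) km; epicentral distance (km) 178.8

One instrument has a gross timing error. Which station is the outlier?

Solve using three stations at a time. Using Site 1, Site 2, Site 4 (subtract circle equations pairwise → linear system) gives (x, y) ≈ (-51.0, -54.6).
Distances from that point to each station vs reported:
  Site 1: calculated 13.2 vs reported 13.2 → residual 0.0 km
  Site 2: calculated 49.7 vs reported 49.7 → residual 0.0 km
  Site 3: calculated 131.9 vs reported 163.9 → residual 32.0 km
  Site 4: calculated 178.8 vs reported 178.8 → residual 0.0 km
Site 1, Site 2, Site 4 are mutually consistent (residuals ≈ 0); Site 3 is off by 32.0 km.

Site 3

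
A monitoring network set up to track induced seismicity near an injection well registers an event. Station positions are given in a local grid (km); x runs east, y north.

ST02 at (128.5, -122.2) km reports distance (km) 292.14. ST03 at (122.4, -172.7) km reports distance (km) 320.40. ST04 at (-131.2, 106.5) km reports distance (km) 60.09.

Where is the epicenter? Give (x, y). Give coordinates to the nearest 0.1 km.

-106.1 km east, 51.9 km north

Circle about each station: (x − 128.5)² + (y + 122.2)² = 292.14²; (x − 122.4)² + (y + 172.7)² = 320.40²; (x + 131.2)² + (y − 106.5)² = 60.09².
Subtracting pairs of circle equations eliminates x²+y² and gives linear equations (the radical axes):
-12.2 x − 101.0 y = -3948.42
-519.4 x + 457.4 y = 78845.57
Solving the 2×2 system: x ≈ -106.1, y ≈ 51.9 km.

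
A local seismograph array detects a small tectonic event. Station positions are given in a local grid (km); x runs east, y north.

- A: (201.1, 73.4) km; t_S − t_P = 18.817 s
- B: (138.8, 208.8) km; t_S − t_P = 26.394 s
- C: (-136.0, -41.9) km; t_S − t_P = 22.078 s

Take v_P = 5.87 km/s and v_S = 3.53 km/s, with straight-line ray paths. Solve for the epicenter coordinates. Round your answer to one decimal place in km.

Distance from S−P lag: d = Δt · v_P v_S / (v_P − v_S) = Δt · (5.87·3.53)/(5.87−3.53) ≈ 8.8552·Δt.
So d_A = 166.63, d_B = 233.72, d_C = 195.50 km.
Circle about each station: (x − 201.1)² + (y − 73.4)² = 166.63²; (x − 138.8)² + (y − 208.8)² = 233.72²; (x + 136.0)² + (y + 41.9)² = 195.50².
Subtracting the A equation from the B and C equations removes the quadratic terms:
-124.6 x + 270.8 y = -9825.37
-674.2 x − 230.6 y = -36031.85
Solving the 2×2 system: x ≈ 56.9, y ≈ -10.1 km.

56.9 km east, -10.1 km north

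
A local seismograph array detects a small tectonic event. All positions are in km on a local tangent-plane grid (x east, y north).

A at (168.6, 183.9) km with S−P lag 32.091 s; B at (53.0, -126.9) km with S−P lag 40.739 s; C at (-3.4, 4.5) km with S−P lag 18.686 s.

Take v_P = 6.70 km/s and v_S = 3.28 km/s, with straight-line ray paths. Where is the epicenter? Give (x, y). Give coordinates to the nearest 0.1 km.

(-28.1, 122.0)

Distance from S−P lag: d = Δt · v_P v_S / (v_P − v_S) = Δt · (6.70·3.28)/(6.70−3.28) ≈ 6.4257·Δt.
So d_A = 206.21, d_B = 261.78, d_C = 120.07 km.
Circle about each station: (x − 168.6)² + (y − 183.9)² = 206.21²; (x − 53.0)² + (y + 126.9)² = 261.78²; (x + 3.4)² + (y − 4.5)² = 120.07².
Subtracting pairs of circle equations eliminates x²+y² and gives linear equations (the radical axes):
-231.2 x − 621.6 y = -69338.76
-344.0 x − 358.8 y = -34107.60
Solving the 2×2 system: x ≈ -28.1, y ≈ 122.0 km.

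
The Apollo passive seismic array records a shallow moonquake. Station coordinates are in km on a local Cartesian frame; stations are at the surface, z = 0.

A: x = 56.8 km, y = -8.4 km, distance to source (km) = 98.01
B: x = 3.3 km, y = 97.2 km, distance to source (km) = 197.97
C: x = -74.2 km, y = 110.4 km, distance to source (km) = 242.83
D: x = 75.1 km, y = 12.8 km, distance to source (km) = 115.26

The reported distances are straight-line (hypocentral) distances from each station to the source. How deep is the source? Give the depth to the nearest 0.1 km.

Each station gives a sphere (x−x_i)² + (y−y_i)² + z² = d_i² (stations at z=0).
Subtracting the A sphere from B and C: z² cancels, leaving linear equations in x and y:
-107.0 x + 211.2 y = -23424.23
-262.0 x + 237.6 y = -34963.45
Solving: x ≈ 60.803, y ≈ -80.106 km (keep extra digits for the depth step; rounded: 60.8, -80.1).
Then from the A sphere: z² = 98.01² − (x − 56.8)² − (y + 8.4)² with x = 60.803, y = -80.106, so z ≈ 66.695 ≈ 66.7 km.

z ≈ 66.7 km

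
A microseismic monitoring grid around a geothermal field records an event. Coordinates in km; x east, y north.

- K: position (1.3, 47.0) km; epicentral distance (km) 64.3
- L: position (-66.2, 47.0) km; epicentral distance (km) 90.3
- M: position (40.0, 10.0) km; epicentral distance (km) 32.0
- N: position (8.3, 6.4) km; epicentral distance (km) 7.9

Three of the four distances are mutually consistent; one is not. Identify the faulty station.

Solve using three stations at a time. Using L, M, N (subtract circle equations pairwise → linear system) gives (x, y) ≈ (10.1, -1.4).
Distances from that point to each station vs reported:
  K: calculated 49.1 vs reported 64.3 → residual 15.2 km
  L: calculated 90.3 vs reported 90.3 → residual 0.0 km
  M: calculated 32.0 vs reported 32.0 → residual 0.0 km
  N: calculated 8.0 vs reported 7.9 → residual 0.1 km
L, M, N are mutually consistent (residuals ≈ 0); K is off by 15.2 km.

K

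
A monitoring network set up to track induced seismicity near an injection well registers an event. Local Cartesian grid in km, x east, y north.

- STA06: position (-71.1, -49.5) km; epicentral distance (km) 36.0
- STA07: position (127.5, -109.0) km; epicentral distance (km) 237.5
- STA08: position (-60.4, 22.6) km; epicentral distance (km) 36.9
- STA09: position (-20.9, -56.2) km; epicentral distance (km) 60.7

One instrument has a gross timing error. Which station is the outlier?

STA07

Solve using three stations at a time. Using STA06, STA08, STA09 (subtract circle equations pairwise → linear system) gives (x, y) ≈ (-64.6, -14.1).
Distances from that point to each station vs reported:
  STA06: calculated 36.0 vs reported 36.0 → residual 0.0 km
  STA07: calculated 214.3 vs reported 237.5 → residual 23.2 km
  STA08: calculated 36.9 vs reported 36.9 → residual 0.0 km
  STA09: calculated 60.7 vs reported 60.7 → residual 0.0 km
STA06, STA08, STA09 are mutually consistent (residuals ≈ 0); STA07 is off by 23.2 km.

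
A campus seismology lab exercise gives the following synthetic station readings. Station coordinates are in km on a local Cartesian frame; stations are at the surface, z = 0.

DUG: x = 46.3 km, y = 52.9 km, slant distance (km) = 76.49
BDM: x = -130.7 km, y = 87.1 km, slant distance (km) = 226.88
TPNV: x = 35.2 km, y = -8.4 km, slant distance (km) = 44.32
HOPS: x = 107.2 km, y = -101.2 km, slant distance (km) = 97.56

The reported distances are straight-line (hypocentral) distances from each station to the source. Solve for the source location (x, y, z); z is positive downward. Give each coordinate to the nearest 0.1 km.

Each station gives a sphere (x−x_i)² + (y−y_i)² + z² = d_i² (stations at z=0).
Subtracting the DUG sphere from BDM and TPNV: z² cancels, leaving linear equations in x and y:
-354.0 x + 68.4 y = -25897.01
-22.2 x − 122.6 y = 253.96
Solving: x ≈ 70.296, y ≈ -14.800 km (keep extra digits for the depth step; rounded: 70.3, -14.8).
Then from the DUG sphere: z² = 76.49² − (x − 46.3)² − (y − 52.9)² with x = 70.296, y = -14.800, so z ≈ 26.299 ≈ 26.3 km.

x ≈ 70.3 km, y ≈ -14.8 km, depth ≈ 26.3 km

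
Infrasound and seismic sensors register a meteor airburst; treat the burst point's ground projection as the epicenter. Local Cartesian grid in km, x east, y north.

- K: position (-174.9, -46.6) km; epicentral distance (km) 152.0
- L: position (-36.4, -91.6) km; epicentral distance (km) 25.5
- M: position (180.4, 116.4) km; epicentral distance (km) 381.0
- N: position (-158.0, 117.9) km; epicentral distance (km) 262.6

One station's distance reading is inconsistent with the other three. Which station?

M

Solve using three stations at a time. Using K, L, N (subtract circle equations pairwise → linear system) gives (x, y) ≈ (-40.1, -116.7).
Distances from that point to each station vs reported:
  K: calculated 152.0 vs reported 152.0 → residual 0.0 km
  L: calculated 25.4 vs reported 25.5 → residual 0.1 km
  M: calculated 320.8 vs reported 381.0 → residual 60.2 km
  N: calculated 262.6 vs reported 262.6 → residual 0.0 km
K, L, N are mutually consistent (residuals ≈ 0); M is off by 60.2 km.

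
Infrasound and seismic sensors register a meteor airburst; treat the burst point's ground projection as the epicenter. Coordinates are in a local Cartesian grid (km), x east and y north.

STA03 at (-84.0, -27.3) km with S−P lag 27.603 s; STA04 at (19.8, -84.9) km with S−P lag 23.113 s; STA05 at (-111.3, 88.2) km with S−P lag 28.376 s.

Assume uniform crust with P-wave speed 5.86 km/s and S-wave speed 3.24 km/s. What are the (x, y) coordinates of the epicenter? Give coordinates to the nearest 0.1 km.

Distance from S−P lag: d = Δt · v_P v_S / (v_P − v_S) = Δt · (5.86·3.24)/(5.86−3.24) ≈ 7.2467·Δt.
So d_STA03 = 200.03, d_STA04 = 167.49, d_STA05 = 205.63 km.
Circle about each station: (x + 84.0)² + (y + 27.3)² = 200.03²; (x − 19.8)² + (y + 84.9)² = 167.49²; (x + 111.3)² + (y − 88.2)² = 205.63².
Subtracting the STA03 equation from the STA04 and STA05 equations removes the quadratic terms:
207.6 x − 115.2 y = 11757.86
-54.6 x + 231.0 y = 10093.94
Solving the 2×2 system: x ≈ 93.1, y ≈ 65.7 km.
Check against STA03 (with the unrounded x, y): √((x + 84.0)²+(y + 27.3)²) = 200.03 ≈ 200.03 km. ✓

x ≈ 93.1 km, y ≈ 65.7 km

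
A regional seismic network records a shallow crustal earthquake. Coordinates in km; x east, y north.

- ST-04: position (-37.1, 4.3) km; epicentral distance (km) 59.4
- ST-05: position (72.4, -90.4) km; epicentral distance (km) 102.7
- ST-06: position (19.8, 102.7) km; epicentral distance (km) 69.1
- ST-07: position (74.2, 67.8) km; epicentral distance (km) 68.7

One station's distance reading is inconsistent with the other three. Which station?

ST-05

Solve using three stations at a time. Using ST-04, ST-06, ST-07 (subtract circle equations pairwise → linear system) gives (x, y) ≈ (14.5, 33.8).
Distances from that point to each station vs reported:
  ST-04: calculated 59.4 vs reported 59.4 → residual 0.0 km
  ST-05: calculated 137.0 vs reported 102.7 → residual 34.3 km
  ST-06: calculated 69.1 vs reported 69.1 → residual 0.0 km
  ST-07: calculated 68.7 vs reported 68.7 → residual 0.0 km
ST-04, ST-06, ST-07 are mutually consistent (residuals ≈ 0); ST-05 is off by 34.3 km.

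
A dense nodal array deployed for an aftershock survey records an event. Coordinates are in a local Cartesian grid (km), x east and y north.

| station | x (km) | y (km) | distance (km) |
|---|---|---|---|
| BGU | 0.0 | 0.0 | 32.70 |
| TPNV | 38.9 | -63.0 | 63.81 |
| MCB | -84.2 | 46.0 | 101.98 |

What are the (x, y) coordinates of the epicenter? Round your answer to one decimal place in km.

(-15.1, -29.0)

Circle about each station: x² + y² = 32.70²; (x − 38.9)² + (y + 63.0)² = 63.81²; (x + 84.2)² + (y − 46.0)² = 101.98².
Subtracting pairs of circle equations eliminates x²+y² and gives linear equations (the radical axes):
77.8 x − 126.0 y = 2479.78
-168.4 x + 92.0 y = -124.99
Solving the 2×2 system: x ≈ -15.1, y ≈ -29.0 km.
Check against BGU (with the unrounded x, y): √(x²+y²) = 32.70 ≈ 32.70 km. ✓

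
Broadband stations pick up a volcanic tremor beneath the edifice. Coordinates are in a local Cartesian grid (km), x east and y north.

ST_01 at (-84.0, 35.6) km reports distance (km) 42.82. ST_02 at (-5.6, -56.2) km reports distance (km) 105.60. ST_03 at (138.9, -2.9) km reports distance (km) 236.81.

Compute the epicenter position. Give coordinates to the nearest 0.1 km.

(-97.9, -4.9)

Circle about each station: (x + 84.0)² + (y − 35.6)² = 42.82²; (x + 5.6)² + (y + 56.2)² = 105.60²; (x − 138.9)² + (y + 2.9)² = 236.81².
Subtracting the ST_01 equation from the ST_02 and ST_03 equations removes the quadratic terms:
156.8 x − 183.6 y = -14451.37
445.8 x − 77.0 y = -43267.16
Solving the 2×2 system: x ≈ -97.9, y ≈ -4.9 km.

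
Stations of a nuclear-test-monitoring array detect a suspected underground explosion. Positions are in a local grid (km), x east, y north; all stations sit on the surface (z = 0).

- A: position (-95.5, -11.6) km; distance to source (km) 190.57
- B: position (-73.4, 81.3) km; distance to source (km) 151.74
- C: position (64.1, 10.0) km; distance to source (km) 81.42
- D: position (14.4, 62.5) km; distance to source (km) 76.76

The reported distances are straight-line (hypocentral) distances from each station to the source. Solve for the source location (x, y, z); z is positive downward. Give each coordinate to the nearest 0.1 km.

(67.7, 70.2, 54.7)

Each station gives a sphere (x−x_i)² + (y−y_i)² + z² = d_i² (stations at z=0).
Subtracting the A sphere from B and C: z² cancels, leaving linear equations in x and y:
44.2 x + 185.8 y = 16034.34
319.2 x + 43.2 y = 24641.71
Solving: x ≈ 67.698, y ≈ 70.194 km (keep extra digits for the depth step; rounded: 67.7, 70.2).
Then from the A sphere: z² = 190.57² − (x + 95.5)² − (y + 11.6)² with x = 67.698, y = 70.194, so z ≈ 54.709 ≈ 54.7 km.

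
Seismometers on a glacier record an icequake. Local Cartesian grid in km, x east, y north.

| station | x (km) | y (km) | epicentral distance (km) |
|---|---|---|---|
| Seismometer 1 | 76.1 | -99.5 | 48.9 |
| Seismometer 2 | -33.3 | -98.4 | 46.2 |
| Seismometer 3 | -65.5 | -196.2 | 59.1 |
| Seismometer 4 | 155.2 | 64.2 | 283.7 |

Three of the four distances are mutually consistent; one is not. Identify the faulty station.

Solve using three stations at a time. Using Seismometer 2, Seismometer 3, Seismometer 4 (subtract circle equations pairwise → linear system) gives (x, y) ≈ (-37.1, -144.4).
Distances from that point to each station vs reported:
  Seismometer 1: calculated 121.7 vs reported 48.9 → residual 72.8 km
  Seismometer 2: calculated 46.2 vs reported 46.2 → residual 0.0 km
  Seismometer 3: calculated 59.1 vs reported 59.1 → residual 0.0 km
  Seismometer 4: calculated 283.7 vs reported 283.7 → residual 0.0 km
Seismometer 2, Seismometer 3, Seismometer 4 are mutually consistent (residuals ≈ 0); Seismometer 1 is off by 72.8 km.

Seismometer 1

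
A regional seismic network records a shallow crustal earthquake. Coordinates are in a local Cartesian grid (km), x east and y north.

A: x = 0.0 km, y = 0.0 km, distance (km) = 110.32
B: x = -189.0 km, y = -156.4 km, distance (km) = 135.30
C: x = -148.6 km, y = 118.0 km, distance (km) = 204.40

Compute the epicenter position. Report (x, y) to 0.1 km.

Circle about each station: x² + y² = 110.32²; (x + 189.0)² + (y + 156.4)² = 135.30²; (x + 148.6)² + (y − 118.0)² = 204.40².
Subtracting the A equation from the B and C equations removes the quadratic terms:
-378.0 x − 312.8 y = 54046.37
-297.2 x + 236.0 y = 6397.10
Solving the 2×2 system: x ≈ -81.0, y ≈ -74.9 km.

-81.0 km east, -74.9 km north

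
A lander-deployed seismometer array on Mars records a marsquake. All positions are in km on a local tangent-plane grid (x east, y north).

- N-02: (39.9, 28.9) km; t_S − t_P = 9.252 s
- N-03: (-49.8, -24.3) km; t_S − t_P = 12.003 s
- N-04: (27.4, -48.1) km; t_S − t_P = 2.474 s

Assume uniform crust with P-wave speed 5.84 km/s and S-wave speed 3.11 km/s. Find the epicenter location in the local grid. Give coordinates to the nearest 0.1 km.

Distance from S−P lag: d = Δt · v_P v_S / (v_P − v_S) = Δt · (5.84·3.11)/(5.84−3.11) ≈ 6.6529·Δt.
So d_N-02 = 61.55, d_N-03 = 79.85, d_N-04 = 16.46 km.
Circle about each station: (x − 39.9)² + (y − 28.9)² = 61.55²; (x + 49.8)² + (y + 24.3)² = 79.85²; (x − 27.4)² + (y + 48.1)² = 16.46².
Subtracting pairs of circle equations eliminates x²+y² and gives linear equations (the radical axes):
-179.4 x − 106.4 y = -1944.31
-25.0 x − 154.0 y = 4154.62
Solving the 2×2 system: x ≈ 29.7, y ≈ -31.8 km.

x ≈ 29.7 km, y ≈ -31.8 km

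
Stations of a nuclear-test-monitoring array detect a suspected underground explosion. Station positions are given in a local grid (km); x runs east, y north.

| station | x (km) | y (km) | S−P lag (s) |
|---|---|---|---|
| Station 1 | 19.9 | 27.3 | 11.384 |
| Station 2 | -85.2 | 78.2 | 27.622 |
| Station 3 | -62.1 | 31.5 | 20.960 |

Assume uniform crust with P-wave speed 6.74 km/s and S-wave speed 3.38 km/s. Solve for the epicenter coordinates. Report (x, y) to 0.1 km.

Distance from S−P lag: d = Δt · v_P v_S / (v_P − v_S) = Δt · (6.74·3.38)/(6.74−3.38) ≈ 6.7801·Δt.
So d_Station 1 = 77.18, d_Station 2 = 187.28, d_Station 3 = 142.11 km.
Circle about each station: (x − 19.9)² + (y − 27.3)² = 77.18²; (x + 85.2)² + (y − 78.2)² = 187.28²; (x + 62.1)² + (y − 31.5)² = 142.11².
Subtracting the Station 1 equation from the Station 2 and Station 3 equations removes the quadratic terms:
-210.2 x + 101.8 y = -16884.07
-164.0 x + 8.4 y = -10531.14
Solving the 2×2 system: x ≈ 62.3, y ≈ -37.2 km.

62.3 km east, -37.2 km north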